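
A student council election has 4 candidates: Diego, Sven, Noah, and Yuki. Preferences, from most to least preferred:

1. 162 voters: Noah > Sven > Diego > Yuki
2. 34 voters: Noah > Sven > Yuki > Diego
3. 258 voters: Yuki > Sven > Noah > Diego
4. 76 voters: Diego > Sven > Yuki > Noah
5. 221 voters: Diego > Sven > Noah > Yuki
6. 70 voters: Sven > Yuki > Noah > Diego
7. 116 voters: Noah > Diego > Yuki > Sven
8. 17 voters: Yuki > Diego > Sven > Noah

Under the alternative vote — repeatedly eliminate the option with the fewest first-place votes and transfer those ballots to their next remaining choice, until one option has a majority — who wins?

Round 1: Diego 297, Sven 70, Noah 312, Yuki 275. Eliminate Sven.
Round 2: Diego 297, Noah 312, Yuki 345. Eliminate Diego.
Round 3: Noah 533, Yuki 421. Noah has a majority.

Noah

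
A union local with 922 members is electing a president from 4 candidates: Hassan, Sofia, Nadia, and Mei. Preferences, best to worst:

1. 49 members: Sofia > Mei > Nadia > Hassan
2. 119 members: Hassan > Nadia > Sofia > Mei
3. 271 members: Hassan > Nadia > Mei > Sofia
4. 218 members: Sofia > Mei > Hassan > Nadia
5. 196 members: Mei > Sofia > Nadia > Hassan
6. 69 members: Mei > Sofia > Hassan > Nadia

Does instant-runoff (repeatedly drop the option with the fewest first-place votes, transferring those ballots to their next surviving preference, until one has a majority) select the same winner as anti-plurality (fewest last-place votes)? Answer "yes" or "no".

Instant-runoff — R1 Hassan 390, Sofia 267, Nadia 0, Mei 265 (Nadia out); R2 Hassan 390, Sofia 267, Mei 265 (Mei out); R3 Hassan 390, Sofia 532 (Sofia winner). Winner: Sofia.
Anti-plurality — last-place votes: Hassan 245, Sofia 271, Nadia 287, Mei 119. Winner: Mei.
The two methods disagree.

no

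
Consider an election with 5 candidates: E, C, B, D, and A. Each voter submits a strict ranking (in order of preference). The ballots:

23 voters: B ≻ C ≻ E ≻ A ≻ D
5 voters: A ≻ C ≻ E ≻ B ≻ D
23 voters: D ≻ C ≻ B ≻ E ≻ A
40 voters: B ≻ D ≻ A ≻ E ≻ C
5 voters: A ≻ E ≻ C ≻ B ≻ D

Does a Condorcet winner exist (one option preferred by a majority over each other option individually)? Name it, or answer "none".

B vs E: 86–10 for B.
B vs C: 63–33 for B.
B vs D: 73–23 for B.
B vs A: 86–10 for B.
B beats every other option head-to-head.

B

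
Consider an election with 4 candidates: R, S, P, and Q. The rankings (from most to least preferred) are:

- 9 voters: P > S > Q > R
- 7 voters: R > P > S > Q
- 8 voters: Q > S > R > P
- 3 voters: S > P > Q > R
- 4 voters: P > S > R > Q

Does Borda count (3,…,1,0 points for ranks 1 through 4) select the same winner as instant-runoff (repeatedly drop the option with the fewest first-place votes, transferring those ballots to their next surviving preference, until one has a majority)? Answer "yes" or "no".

Borda — scores: R 33, S 58, P 59, Q 36. Winner: P.
Instant-runoff — R1 R 7, S 3, P 13, Q 8 (S out); R2 R 7, P 16, Q 8 (P winner). Winner: P.
The two methods agree.

yes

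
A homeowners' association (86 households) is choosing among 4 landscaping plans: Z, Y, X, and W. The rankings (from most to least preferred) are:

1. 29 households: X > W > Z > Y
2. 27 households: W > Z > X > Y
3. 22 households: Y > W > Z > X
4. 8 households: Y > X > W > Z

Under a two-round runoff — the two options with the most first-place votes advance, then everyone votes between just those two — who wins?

X

Round 1 first-place votes: Z 0, Y 30, X 29, W 27.
Y and X advance.
Runoff: Y is preferred to X by 30 voters; X by 56.
X wins the runoff.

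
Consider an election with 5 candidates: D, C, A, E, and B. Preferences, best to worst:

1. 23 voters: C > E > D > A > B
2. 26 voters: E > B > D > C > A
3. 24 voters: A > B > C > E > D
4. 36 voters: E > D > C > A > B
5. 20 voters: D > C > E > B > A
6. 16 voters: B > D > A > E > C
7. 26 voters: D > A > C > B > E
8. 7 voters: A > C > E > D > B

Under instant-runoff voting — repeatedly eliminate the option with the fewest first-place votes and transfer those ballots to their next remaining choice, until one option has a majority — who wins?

Round 1: D 46, C 23, A 31, E 62, B 16. Eliminate B.
Round 2: D 62, C 23, A 31, E 62. Eliminate C.
Round 3: D 62, A 31, E 85. Eliminate A.
Round 4: D 62, E 116. E has a majority.

E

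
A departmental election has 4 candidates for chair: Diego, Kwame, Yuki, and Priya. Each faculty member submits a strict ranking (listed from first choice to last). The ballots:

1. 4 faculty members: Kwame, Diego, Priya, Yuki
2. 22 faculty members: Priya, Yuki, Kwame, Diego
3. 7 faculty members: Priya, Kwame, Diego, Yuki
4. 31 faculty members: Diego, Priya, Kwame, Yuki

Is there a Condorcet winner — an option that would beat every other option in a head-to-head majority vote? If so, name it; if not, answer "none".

none

Checking pairwise contests:
Kwame beats Diego 33–31.
Priya beats Kwame 60–4.
Diego beats Yuki 42–22.
Diego beats Priya 35–29.
Every option loses at least one head-to-head, so there is no Condorcet winner.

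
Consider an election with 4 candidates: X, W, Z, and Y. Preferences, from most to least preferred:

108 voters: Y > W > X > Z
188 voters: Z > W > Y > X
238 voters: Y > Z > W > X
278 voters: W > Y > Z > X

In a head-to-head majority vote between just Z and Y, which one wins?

Voters preferring Z to Y: 188; preferring Y to Z: 624.
Y wins the head-to-head.

Y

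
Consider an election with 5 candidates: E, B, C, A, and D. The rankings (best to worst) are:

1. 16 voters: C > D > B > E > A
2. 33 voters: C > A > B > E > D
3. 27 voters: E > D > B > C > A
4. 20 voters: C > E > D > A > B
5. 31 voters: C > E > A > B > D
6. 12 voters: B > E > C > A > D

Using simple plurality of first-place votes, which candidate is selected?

C

First-place votes: E 27, B 12, C 100, A 0, D 0.
C has the most first-place votes.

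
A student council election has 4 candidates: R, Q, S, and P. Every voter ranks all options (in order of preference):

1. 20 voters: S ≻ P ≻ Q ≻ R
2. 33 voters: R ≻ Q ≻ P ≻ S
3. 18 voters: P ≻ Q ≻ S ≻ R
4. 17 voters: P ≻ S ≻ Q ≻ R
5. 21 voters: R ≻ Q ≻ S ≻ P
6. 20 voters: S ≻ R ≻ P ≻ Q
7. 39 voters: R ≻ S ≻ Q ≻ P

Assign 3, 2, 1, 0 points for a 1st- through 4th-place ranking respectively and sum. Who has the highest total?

R

R: 20·0 + 33·3 + 18·0 + 17·0 + 21·3 + 20·2 + 39·3 = 319
Q: 20·1 + 33·2 + 18·2 + 17·1 + 21·2 + 20·0 + 39·1 = 220
S: 20·3 + 33·0 + 18·1 + 17·2 + 21·1 + 20·3 + 39·2 = 271
P: 20·2 + 33·1 + 18·3 + 17·3 + 21·0 + 20·1 + 39·0 = 198
R has the highest Borda score (319).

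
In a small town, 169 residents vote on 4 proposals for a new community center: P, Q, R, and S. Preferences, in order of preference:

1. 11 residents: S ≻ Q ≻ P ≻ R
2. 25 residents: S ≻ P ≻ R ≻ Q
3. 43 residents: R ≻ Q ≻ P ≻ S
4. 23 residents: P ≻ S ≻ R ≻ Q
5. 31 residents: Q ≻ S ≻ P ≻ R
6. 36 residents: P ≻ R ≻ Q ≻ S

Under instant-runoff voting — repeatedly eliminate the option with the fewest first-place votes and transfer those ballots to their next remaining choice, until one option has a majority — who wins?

Round 1: P 59, Q 31, R 43, S 36. Eliminate Q.
Round 2: P 59, R 43, S 67. Eliminate R.
Round 3: P 102, S 67. P has a majority.

P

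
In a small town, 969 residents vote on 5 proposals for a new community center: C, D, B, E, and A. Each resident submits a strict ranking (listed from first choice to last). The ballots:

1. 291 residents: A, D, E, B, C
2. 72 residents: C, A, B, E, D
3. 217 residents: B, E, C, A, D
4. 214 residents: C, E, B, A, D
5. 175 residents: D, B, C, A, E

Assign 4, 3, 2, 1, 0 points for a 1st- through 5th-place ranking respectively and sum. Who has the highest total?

C: 291·0 + 72·4 + 217·2 + 214·4 + 175·2 = 1928
D: 291·3 + 72·0 + 217·0 + 214·0 + 175·4 = 1573
B: 291·1 + 72·2 + 217·4 + 214·2 + 175·3 = 2256
E: 291·2 + 72·1 + 217·3 + 214·3 + 175·0 = 1947
A: 291·4 + 72·3 + 217·1 + 214·1 + 175·1 = 1986
B has the highest Borda score (2256).

B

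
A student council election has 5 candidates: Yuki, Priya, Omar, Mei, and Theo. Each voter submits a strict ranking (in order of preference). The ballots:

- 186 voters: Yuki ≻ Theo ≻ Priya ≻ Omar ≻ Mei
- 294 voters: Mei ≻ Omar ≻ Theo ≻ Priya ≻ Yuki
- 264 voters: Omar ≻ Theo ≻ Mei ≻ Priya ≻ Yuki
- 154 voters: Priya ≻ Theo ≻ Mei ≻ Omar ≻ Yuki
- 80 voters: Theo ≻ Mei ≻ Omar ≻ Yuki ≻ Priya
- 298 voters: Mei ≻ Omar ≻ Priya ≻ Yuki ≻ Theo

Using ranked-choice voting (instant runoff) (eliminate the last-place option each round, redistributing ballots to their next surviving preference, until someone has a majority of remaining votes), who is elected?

Round 1: Yuki 186, Priya 154, Omar 264, Mei 592, Theo 80. Eliminate Theo.
Round 2: Yuki 186, Priya 154, Omar 264, Mei 672. Mei has a majority.

Mei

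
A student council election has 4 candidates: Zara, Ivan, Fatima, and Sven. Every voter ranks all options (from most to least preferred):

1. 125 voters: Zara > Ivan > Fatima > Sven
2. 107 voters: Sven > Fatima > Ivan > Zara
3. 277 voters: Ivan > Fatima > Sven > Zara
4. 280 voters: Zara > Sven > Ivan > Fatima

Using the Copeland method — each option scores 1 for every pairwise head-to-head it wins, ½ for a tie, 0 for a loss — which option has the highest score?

Zara: beats Ivan, Fatima, and Sven → score 3.
Ivan: beats Fatima and Sven; loses to Zara → score 2.
Fatima: beats Sven; loses to Zara and Ivan → score 1.
Sven: loses to Zara, Ivan, and Fatima → score 0.
Zara has the best pairwise record.

Zara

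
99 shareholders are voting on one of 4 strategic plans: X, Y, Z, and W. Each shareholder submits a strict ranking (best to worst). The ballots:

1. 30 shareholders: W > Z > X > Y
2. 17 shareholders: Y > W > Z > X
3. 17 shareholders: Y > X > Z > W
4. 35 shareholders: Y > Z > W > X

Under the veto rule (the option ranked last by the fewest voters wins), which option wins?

Z

Last-place votes: X 52, Y 30, Z 0, W 17.
Z is ranked last by the fewest voters, so Z wins.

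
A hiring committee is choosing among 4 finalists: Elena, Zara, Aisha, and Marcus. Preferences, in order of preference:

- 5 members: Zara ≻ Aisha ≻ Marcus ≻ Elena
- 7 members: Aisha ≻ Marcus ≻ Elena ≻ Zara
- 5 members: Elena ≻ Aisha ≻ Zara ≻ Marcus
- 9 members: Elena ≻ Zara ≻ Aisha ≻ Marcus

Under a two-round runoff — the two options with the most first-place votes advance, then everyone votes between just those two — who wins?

Round 1 first-place votes: Elena 14, Zara 5, Aisha 7, Marcus 0.
Elena and Aisha advance.
Runoff: Elena is preferred to Aisha by 14 voters; Aisha by 12.
Elena wins the runoff.

Elena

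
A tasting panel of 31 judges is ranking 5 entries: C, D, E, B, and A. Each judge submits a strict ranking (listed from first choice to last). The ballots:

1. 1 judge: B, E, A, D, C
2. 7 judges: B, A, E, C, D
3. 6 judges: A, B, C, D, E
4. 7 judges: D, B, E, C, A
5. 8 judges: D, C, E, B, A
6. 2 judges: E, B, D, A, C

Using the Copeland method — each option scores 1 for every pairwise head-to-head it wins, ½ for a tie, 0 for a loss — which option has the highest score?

C: loses to D, E, B, and A → score 0.
D: beats C, E, and A; loses to B → score 3.
E: beats C and A; loses to D and B → score 2.
B: beats C, D, E, and A → score 4.
A: beats C; loses to D, E, and B → score 1.
B has the best pairwise record.

B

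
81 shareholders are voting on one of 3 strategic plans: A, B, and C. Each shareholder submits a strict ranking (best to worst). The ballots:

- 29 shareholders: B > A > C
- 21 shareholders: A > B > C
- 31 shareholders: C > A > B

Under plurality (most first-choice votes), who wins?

C

First-place votes: A 21, B 29, C 31.
C has the most first-place votes.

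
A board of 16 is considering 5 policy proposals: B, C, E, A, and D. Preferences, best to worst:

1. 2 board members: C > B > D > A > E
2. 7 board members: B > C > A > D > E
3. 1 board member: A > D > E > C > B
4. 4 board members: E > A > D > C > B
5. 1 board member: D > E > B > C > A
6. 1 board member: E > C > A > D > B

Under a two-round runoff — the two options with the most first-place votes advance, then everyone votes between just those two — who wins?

Round 1 first-place votes: B 7, C 2, E 5, A 1, D 1.
B and E advance.
Runoff: B is preferred to E by 9 voters; E by 7.
B wins the runoff.

B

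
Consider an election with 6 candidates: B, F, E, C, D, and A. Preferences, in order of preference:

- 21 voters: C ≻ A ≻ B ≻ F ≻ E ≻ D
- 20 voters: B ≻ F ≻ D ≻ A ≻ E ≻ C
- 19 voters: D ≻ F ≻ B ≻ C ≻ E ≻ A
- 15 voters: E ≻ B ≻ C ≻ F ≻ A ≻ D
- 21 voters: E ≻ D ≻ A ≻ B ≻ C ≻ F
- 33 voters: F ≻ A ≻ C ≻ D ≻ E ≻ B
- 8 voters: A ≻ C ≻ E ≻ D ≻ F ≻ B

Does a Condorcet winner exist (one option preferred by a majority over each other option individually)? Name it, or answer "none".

Checking pairwise contests:
E beats B 77–60.
B beats F 77–60.
F beats E 93–44.
B beats C 75–62.
F beats D 89–48.
F beats A 87–50.
Every option loses at least one head-to-head, so there is no Condorcet winner.

none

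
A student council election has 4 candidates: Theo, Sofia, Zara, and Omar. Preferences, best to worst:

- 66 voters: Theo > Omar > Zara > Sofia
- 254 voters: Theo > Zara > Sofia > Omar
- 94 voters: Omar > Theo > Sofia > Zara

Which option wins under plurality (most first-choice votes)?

Theo

First-place votes: Theo 320, Sofia 0, Zara 0, Omar 94.
Theo has the most first-place votes.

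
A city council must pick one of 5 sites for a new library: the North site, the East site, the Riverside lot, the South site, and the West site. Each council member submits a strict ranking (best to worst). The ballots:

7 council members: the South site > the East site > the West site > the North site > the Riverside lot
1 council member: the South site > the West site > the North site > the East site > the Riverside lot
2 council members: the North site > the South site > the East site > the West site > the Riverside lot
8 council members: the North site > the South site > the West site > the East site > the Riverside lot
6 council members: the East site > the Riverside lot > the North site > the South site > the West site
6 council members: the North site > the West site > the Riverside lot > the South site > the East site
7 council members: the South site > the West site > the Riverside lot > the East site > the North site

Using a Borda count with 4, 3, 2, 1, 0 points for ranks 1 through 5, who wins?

the North site: 7·1 + 1·2 + 2·4 + 8·4 + 6·2 + 6·4 + 7·0 = 85
the East site: 7·3 + 1·1 + 2·2 + 8·1 + 6·4 + 6·0 + 7·1 = 65
the Riverside lot: 7·0 + 1·0 + 2·0 + 8·0 + 6·3 + 6·2 + 7·2 = 44
the South site: 7·4 + 1·4 + 2·3 + 8·3 + 6·1 + 6·1 + 7·4 = 102
the West site: 7·2 + 1·3 + 2·1 + 8·2 + 6·0 + 6·3 + 7·3 = 74
the South site has the highest Borda score (102).

the South site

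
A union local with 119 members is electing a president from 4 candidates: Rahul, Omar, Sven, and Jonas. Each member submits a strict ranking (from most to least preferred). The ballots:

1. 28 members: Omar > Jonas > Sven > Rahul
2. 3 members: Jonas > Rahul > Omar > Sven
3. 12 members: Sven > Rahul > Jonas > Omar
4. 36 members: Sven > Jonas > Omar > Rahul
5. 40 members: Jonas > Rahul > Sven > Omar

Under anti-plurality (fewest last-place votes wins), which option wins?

Jonas

Last-place votes: Rahul 64, Omar 52, Sven 3, Jonas 0.
Jonas is ranked last by the fewest voters, so Jonas wins.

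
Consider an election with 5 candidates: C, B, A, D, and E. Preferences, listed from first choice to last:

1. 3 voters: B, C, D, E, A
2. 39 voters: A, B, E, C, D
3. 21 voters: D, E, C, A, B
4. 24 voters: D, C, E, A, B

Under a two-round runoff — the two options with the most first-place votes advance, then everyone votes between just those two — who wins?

Round 1 first-place votes: C 0, B 3, A 39, D 45, E 0.
D and A advance.
Runoff: D is preferred to A by 48 voters; A by 39.
D wins the runoff.

D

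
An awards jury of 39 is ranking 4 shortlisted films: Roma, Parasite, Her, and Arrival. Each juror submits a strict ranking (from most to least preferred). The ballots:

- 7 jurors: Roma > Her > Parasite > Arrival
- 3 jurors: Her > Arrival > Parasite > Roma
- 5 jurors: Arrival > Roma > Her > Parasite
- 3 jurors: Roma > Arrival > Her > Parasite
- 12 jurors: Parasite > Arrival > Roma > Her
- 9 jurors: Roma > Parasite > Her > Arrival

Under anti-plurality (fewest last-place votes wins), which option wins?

Roma

Last-place votes: Roma 3, Parasite 8, Her 12, Arrival 16.
Roma is ranked last by the fewest voters, so Roma wins.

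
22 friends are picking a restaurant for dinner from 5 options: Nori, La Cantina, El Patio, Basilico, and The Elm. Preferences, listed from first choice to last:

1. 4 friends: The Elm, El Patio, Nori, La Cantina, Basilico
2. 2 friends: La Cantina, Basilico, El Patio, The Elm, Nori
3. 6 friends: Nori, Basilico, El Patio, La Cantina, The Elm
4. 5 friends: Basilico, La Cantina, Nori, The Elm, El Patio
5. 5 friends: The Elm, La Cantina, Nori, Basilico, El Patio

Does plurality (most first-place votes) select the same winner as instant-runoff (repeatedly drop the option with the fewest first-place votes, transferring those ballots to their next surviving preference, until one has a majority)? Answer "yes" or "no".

no

Plurality — first-place votes: Nori 6, La Cantina 2, El Patio 0, Basilico 5, The Elm 9. Winner: The Elm.
Instant-runoff — R1 Nori 6, La Cantina 2, El Patio 0, Basilico 5, The Elm 9 (El Patio out); R2 Nori 6, La Cantina 2, Basilico 5, The Elm 9 (La Cantina out); R3 Nori 6, Basilico 7, The Elm 9 (Nori out); R4 Basilico 13, The Elm 9 (Basilico winner). Winner: Basilico.
The two methods disagree.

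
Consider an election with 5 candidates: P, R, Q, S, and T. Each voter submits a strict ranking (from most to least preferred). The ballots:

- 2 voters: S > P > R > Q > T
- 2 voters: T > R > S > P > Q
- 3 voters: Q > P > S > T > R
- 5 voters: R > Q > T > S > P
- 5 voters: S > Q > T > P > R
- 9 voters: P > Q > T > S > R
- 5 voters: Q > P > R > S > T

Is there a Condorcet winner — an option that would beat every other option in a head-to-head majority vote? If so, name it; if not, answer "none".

Q vs P: 18–13 for Q.
Q vs R: 22–9 for Q.
Q vs S: 22–9 for Q.
Q vs T: 29–2 for Q.
Q beats every other option head-to-head.

Q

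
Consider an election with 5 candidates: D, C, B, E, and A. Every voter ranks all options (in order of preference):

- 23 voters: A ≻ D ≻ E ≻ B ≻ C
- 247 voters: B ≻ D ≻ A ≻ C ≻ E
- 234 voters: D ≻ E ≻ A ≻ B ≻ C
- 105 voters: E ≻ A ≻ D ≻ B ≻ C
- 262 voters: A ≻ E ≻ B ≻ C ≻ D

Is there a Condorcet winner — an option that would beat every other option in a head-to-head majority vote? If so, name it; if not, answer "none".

none

Checking pairwise contests:
B beats D 509–362.
D beats C 609–262.
E beats B 624–247.
D beats E 504–367.
D beats A 481–390.
Every option loses at least one head-to-head, so there is no Condorcet winner.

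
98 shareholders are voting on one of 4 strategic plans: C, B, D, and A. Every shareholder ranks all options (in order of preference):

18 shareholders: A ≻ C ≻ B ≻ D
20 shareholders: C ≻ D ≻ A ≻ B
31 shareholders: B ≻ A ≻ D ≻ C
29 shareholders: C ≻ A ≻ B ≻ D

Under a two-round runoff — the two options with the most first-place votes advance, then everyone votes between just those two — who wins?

C

Round 1 first-place votes: C 49, B 31, D 0, A 18.
C and B advance.
Runoff: C is preferred to B by 67 voters; B by 31.
C wins the runoff.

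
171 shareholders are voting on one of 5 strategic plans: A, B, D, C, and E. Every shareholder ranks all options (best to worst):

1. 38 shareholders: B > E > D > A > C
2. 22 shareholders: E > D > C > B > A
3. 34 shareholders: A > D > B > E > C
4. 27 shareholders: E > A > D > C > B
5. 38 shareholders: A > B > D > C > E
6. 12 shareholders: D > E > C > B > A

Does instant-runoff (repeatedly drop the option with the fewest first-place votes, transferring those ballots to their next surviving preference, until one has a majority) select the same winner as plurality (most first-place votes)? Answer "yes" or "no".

no

Instant-runoff — R1 A 72, B 38, D 12, C 0, E 49 (C out); R2 A 72, B 38, D 12, E 49 (D out); R3 A 72, B 38, E 61 (B out); R4 A 72, E 99 (E winner). Winner: E.
Plurality — first-place votes: A 72, B 38, D 12, C 0, E 49. Winner: A.
The two methods disagree.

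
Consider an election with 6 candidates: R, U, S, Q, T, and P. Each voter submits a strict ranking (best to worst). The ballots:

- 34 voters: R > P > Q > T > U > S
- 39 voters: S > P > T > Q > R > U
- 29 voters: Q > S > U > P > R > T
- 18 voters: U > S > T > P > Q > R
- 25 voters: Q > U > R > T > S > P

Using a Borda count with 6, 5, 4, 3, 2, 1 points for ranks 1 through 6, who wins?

Q

R: 34·6 + 39·2 + 29·2 + 18·1 + 25·4 = 458
U: 34·2 + 39·1 + 29·4 + 18·6 + 25·5 = 456
S: 34·1 + 39·6 + 29·5 + 18·5 + 25·2 = 553
Q: 34·4 + 39·3 + 29·6 + 18·2 + 25·6 = 613
T: 34·3 + 39·4 + 29·1 + 18·4 + 25·3 = 434
P: 34·5 + 39·5 + 29·3 + 18·3 + 25·1 = 531
Q has the highest Borda score (613).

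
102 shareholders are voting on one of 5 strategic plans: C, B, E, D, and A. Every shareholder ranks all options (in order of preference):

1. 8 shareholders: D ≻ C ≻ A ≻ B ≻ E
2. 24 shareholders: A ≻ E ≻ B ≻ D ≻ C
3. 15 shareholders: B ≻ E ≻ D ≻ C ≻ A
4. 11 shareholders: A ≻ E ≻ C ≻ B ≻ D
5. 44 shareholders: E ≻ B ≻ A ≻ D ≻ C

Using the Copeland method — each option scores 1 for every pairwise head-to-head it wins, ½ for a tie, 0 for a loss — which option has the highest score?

E

C: loses to B, E, D, and A → score 0.
B: beats C, D, and A; loses to E → score 3.
E: beats C, B, D, and A → score 4.
D: beats C; loses to B, E, and A → score 1.
A: beats C and D; loses to B and E → score 2.
E has the best pairwise record.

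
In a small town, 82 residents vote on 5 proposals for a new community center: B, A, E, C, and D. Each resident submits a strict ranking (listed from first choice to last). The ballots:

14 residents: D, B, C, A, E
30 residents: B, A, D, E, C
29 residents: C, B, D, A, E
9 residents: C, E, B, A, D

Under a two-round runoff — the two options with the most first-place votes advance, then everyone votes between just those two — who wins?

B

Round 1 first-place votes: B 30, A 0, E 0, C 38, D 14.
C and B advance.
Runoff: C is preferred to B by 38 voters; B by 44.
B wins the runoff.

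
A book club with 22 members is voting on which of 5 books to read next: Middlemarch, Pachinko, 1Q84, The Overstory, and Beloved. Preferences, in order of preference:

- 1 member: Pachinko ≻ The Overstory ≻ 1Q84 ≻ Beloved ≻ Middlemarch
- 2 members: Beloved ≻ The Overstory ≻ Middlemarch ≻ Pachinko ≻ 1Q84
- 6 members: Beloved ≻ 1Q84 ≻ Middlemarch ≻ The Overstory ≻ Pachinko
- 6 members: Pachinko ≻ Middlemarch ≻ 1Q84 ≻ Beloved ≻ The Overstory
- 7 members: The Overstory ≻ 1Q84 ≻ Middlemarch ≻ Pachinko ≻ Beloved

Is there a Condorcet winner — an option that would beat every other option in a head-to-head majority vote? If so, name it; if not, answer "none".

1Q84

1Q84 vs Middlemarch: 14–8 for 1Q84.
1Q84 vs Pachinko: 13–9 for 1Q84.
1Q84 vs The Overstory: 12–10 for 1Q84.
1Q84 vs Beloved: 14–8 for 1Q84.
1Q84 beats every other option head-to-head.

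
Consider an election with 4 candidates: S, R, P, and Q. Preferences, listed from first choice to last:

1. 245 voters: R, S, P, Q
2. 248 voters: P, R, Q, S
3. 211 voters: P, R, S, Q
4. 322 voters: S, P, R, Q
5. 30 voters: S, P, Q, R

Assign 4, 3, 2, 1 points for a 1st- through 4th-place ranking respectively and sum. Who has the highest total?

P

S: 245·3 + 248·1 + 211·2 + 322·4 + 30·4 = 2813
R: 245·4 + 248·3 + 211·3 + 322·2 + 30·1 = 3031
P: 245·2 + 248·4 + 211·4 + 322·3 + 30·3 = 3382
Q: 245·1 + 248·2 + 211·1 + 322·1 + 30·2 = 1334
P has the highest Borda score (3382).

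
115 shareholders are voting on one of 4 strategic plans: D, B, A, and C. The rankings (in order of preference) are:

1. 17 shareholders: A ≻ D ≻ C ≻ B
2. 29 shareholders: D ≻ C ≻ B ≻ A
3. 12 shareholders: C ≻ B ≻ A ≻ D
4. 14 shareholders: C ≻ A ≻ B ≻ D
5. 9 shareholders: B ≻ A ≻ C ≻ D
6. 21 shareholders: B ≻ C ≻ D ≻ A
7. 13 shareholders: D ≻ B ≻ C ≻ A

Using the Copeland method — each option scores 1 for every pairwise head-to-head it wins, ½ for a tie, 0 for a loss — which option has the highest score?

D

D: beats B, A, and C → score 3.
B: beats A; loses to D and C → score 1.
A: loses to D, B, and C → score 0.
C: beats B and A; loses to D → score 2.
D has the best pairwise record.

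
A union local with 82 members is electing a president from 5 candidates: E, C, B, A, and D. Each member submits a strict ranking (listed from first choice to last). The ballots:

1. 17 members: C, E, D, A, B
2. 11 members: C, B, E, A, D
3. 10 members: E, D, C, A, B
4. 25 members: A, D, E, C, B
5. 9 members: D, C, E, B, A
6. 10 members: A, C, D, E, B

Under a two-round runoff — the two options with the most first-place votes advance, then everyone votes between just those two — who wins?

Round 1 first-place votes: E 10, C 28, B 0, A 35, D 9.
A and C advance.
Runoff: A is preferred to C by 35 voters; C by 47.
C wins the runoff.

C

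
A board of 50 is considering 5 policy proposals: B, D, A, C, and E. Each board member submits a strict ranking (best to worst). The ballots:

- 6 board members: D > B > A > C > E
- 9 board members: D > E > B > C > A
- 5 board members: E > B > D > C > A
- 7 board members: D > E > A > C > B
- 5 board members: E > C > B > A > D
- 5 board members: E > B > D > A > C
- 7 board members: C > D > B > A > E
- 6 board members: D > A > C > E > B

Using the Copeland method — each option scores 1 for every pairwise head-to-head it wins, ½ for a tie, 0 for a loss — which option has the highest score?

D

B: beats A; ties C; loses to D and E → score 1.5.
D: beats B, A, C, and E → score 4.
A: loses to B, D, C, and E → score 0.
C: beats A; ties B; loses to D and E → score 1.5.
E: beats B, A, and C; loses to D → score 3.
D has the best pairwise record.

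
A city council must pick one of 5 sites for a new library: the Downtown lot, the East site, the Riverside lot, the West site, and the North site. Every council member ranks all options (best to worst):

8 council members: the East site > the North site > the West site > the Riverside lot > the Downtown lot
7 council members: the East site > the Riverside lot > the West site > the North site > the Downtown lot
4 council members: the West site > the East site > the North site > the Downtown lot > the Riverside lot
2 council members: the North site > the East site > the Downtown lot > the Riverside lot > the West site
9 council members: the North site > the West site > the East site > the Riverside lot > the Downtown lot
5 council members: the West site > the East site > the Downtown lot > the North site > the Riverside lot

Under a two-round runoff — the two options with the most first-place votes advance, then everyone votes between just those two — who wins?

the East site

Round 1 first-place votes: the Downtown lot 0, the East site 15, the Riverside lot 0, the West site 9, the North site 11.
the East site and the North site advance.
Runoff: the East site is preferred to the North site by 24 voters; the North site by 11.
the East site wins the runoff.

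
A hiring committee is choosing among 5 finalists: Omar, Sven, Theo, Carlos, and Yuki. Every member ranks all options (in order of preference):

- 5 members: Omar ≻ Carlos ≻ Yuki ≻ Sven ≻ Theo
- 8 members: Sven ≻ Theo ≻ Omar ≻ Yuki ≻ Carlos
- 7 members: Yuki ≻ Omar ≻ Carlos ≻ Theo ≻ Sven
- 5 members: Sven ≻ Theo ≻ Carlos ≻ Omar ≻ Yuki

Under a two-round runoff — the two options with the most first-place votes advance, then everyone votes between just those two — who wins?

Sven

Round 1 first-place votes: Omar 5, Sven 13, Theo 0, Carlos 0, Yuki 7.
Sven and Yuki advance.
Runoff: Sven is preferred to Yuki by 13 voters; Yuki by 12.
Sven wins the runoff.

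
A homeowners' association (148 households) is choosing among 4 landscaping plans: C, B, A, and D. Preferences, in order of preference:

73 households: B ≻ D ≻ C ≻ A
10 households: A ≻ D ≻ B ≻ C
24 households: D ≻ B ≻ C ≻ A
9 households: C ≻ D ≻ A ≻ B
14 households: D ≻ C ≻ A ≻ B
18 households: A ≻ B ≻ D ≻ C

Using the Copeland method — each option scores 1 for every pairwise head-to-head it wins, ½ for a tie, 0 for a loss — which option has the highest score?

C: beats A; loses to B and D → score 1.
B: beats C, A, and D → score 3.
A: loses to C, B, and D → score 0.
D: beats C and A; loses to B → score 2.
B has the best pairwise record.

B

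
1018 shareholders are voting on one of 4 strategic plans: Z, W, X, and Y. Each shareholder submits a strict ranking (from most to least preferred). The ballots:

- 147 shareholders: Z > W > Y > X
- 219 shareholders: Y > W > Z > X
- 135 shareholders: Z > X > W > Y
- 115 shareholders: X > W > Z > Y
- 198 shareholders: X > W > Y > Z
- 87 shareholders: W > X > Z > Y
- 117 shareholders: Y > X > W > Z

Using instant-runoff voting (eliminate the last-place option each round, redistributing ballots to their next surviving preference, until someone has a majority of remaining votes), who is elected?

Round 1: Z 282, W 87, X 313, Y 336. Eliminate W.
Round 2: Z 282, X 400, Y 336. Eliminate Z.
Round 3: X 535, Y 483. X has a majority.

X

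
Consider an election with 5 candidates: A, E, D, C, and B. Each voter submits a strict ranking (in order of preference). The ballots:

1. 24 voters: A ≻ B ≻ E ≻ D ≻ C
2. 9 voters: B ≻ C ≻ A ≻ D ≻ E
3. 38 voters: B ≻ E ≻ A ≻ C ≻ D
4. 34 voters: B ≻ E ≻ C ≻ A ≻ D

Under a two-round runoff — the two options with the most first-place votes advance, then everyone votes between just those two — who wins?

B

Round 1 first-place votes: A 24, E 0, D 0, C 0, B 81.
B and A advance.
Runoff: B is preferred to A by 81 voters; A by 24.
B wins the runoff.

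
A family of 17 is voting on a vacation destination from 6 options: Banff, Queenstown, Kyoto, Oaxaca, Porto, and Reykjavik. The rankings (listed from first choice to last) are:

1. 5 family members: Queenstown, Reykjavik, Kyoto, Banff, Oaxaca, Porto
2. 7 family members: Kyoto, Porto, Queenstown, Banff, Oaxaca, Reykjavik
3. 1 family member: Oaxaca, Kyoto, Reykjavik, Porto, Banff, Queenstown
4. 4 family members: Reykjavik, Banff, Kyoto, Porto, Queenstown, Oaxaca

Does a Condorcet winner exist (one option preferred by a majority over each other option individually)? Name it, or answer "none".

Checking pairwise contests:
Queenstown beats Banff 12–5.
Kyoto beats Queenstown 12–5.
Reykjavik beats Kyoto 9–8.
Banff beats Oaxaca 16–1.
Banff beats Porto 9–8.
Queenstown beats Reykjavik 12–5.
Every option loses at least one head-to-head, so there is no Condorcet winner.

none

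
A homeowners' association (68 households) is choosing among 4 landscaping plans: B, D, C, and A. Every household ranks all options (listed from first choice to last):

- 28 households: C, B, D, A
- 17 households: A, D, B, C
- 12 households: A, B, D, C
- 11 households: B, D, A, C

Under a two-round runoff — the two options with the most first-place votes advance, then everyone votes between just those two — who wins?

Round 1 first-place votes: B 11, D 0, C 28, A 29.
A and C advance.
Runoff: A is preferred to C by 40 voters; C by 28.
A wins the runoff.

A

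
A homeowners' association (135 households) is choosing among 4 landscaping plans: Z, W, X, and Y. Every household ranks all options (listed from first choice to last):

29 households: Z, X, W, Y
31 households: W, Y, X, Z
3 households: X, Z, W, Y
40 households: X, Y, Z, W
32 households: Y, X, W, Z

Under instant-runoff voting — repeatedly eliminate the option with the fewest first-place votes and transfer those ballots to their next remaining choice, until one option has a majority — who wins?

Round 1: Z 29, W 31, X 43, Y 32. Eliminate Z.
Round 2: W 31, X 72, Y 32. X has a majority.

X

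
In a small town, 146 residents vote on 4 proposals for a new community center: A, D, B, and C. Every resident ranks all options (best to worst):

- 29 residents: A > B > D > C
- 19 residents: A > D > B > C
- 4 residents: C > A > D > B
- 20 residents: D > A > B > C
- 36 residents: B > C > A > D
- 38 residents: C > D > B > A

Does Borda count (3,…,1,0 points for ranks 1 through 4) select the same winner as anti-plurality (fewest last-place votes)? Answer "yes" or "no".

Borda — scores: A 228, D 207, B 243, C 198. Winner: B.
Anti-plurality — last-place votes: A 38, D 36, B 4, C 68. Winner: B.
The two methods agree.

yes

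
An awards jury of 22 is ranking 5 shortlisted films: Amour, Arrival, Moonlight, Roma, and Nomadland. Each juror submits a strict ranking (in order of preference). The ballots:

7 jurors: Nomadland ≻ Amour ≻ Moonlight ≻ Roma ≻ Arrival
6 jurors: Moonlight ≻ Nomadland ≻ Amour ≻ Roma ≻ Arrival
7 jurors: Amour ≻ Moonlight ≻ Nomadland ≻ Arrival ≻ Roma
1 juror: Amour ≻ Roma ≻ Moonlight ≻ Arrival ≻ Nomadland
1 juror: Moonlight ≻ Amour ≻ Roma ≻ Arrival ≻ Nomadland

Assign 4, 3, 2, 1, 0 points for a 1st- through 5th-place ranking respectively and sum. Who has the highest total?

Amour: 7·3 + 6·2 + 7·4 + 1·4 + 1·3 = 68
Arrival: 7·0 + 6·0 + 7·1 + 1·1 + 1·1 = 9
Moonlight: 7·2 + 6·4 + 7·3 + 1·2 + 1·4 = 65
Roma: 7·1 + 6·1 + 7·0 + 1·3 + 1·2 = 18
Nomadland: 7·4 + 6·3 + 7·2 + 1·0 + 1·0 = 60
Amour has the highest Borda score (68).

Amour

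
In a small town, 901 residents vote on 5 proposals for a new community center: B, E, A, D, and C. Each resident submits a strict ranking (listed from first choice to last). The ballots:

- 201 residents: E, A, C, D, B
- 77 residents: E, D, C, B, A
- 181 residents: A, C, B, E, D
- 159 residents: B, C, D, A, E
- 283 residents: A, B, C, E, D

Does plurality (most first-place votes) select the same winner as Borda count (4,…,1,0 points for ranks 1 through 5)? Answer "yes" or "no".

Plurality — first-place votes: B 159, E 278, A 464, D 0, C 0. Winner: A.
Borda — scores: B 1924, E 1576, A 2618, D 750, C 2142. Winner: A.
The two methods agree.

yes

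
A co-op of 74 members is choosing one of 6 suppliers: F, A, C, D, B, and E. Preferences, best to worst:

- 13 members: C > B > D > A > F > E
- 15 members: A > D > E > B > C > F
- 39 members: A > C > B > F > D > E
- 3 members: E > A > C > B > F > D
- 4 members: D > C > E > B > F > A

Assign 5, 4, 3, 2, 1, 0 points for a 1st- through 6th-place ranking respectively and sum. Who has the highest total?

A

F: 13·1 + 15·0 + 39·2 + 3·1 + 4·1 = 98
A: 13·2 + 15·5 + 39·5 + 3·4 + 4·0 = 308
C: 13·5 + 15·1 + 39·4 + 3·3 + 4·4 = 261
D: 13·3 + 15·4 + 39·1 + 3·0 + 4·5 = 158
B: 13·4 + 15·2 + 39·3 + 3·2 + 4·2 = 213
E: 13·0 + 15·3 + 39·0 + 3·5 + 4·3 = 72
A has the highest Borda score (308).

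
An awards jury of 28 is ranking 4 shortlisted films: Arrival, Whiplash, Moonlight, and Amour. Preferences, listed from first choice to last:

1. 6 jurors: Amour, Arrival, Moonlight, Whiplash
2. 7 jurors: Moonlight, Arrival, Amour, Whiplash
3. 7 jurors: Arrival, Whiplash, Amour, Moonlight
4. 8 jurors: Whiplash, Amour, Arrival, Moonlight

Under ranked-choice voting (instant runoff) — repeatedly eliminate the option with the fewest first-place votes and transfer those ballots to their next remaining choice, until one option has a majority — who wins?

Round 1: Arrival 7, Whiplash 8, Moonlight 7, Amour 6. Eliminate Amour.
Round 2: Arrival 13, Whiplash 8, Moonlight 7. Eliminate Moonlight.
Round 3: Arrival 20, Whiplash 8. Arrival has a majority.

Arrival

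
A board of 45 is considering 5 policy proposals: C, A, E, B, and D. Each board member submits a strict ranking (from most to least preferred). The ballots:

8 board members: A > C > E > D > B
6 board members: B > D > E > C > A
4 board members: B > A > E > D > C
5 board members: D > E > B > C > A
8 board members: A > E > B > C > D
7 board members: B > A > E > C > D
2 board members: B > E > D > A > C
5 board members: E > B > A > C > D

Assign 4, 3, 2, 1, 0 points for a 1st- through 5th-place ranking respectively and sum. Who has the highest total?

B

C: 8·3 + 6·1 + 4·0 + 5·1 + 8·1 + 7·1 + 2·0 + 5·1 = 55
A: 8·4 + 6·0 + 4·3 + 5·0 + 8·4 + 7·3 + 2·1 + 5·2 = 109
E: 8·2 + 6·2 + 4·2 + 5·3 + 8·3 + 7·2 + 2·3 + 5·4 = 115
B: 8·0 + 6·4 + 4·4 + 5·2 + 8·2 + 7·4 + 2·4 + 5·3 = 117
D: 8·1 + 6·3 + 4·1 + 5·4 + 8·0 + 7·0 + 2·2 + 5·0 = 54
B has the highest Borda score (117).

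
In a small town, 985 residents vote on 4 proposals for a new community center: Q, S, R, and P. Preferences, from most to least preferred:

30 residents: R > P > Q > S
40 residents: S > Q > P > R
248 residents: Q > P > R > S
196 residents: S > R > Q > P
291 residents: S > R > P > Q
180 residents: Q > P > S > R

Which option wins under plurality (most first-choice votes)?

S

First-place votes: Q 428, S 527, R 30, P 0.
S has the most first-place votes.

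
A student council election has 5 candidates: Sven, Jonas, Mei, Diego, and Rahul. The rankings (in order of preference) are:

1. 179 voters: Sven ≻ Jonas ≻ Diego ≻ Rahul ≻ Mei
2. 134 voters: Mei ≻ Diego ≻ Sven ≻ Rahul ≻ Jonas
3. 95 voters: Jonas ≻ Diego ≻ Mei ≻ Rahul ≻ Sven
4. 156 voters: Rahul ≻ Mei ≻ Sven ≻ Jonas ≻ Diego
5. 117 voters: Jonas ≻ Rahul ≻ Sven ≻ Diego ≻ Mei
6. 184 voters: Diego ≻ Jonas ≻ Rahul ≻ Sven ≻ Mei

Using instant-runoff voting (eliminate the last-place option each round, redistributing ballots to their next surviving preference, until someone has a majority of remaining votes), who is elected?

Sven

Round 1: Sven 179, Jonas 212, Mei 134, Diego 184, Rahul 156. Eliminate Mei.
Round 2: Sven 179, Jonas 212, Diego 318, Rahul 156. Eliminate Rahul.
Round 3: Sven 335, Jonas 212, Diego 318. Eliminate Jonas.
Round 4: Sven 452, Diego 413. Sven has a majority.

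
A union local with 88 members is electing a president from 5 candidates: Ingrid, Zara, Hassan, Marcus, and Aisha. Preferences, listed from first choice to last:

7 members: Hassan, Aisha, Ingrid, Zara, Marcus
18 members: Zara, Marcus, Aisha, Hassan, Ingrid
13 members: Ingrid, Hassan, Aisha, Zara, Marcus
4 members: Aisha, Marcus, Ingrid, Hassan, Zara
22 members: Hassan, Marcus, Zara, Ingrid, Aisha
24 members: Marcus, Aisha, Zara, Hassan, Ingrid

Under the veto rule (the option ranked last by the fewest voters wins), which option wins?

Hassan

Last-place votes: Ingrid 42, Zara 4, Hassan 0, Marcus 20, Aisha 22.
Hassan is ranked last by the fewest voters, so Hassan wins.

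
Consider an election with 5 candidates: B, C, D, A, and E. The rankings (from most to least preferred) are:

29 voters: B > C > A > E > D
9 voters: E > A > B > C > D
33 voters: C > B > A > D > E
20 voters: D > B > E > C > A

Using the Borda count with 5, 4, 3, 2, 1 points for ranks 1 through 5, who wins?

B

B: 29·5 + 9·3 + 33·4 + 20·4 = 384
C: 29·4 + 9·2 + 33·5 + 20·2 = 339
D: 29·1 + 9·1 + 33·2 + 20·5 = 204
A: 29·3 + 9·4 + 33·3 + 20·1 = 242
E: 29·2 + 9·5 + 33·1 + 20·3 = 196
B has the highest Borda score (384).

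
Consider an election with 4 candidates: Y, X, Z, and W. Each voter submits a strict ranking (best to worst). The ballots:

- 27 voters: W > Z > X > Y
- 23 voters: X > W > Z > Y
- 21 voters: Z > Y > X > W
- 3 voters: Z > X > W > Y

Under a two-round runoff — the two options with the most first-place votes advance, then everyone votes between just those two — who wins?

W

Round 1 first-place votes: Y 0, X 23, Z 24, W 27.
W and Z advance.
Runoff: W is preferred to Z by 50 voters; Z by 24.
W wins the runoff.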